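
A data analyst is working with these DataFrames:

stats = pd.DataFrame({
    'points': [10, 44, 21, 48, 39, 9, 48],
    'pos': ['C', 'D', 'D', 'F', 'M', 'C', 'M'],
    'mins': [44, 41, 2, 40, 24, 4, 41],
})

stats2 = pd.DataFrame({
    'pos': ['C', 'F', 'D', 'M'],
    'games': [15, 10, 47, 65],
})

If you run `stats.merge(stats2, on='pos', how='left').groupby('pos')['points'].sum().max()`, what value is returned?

87

merge on 'pos' (how='left') → 7 rows:
   points pos  mins  games
0      10   C    44     15
1      44   D    41     47
2      21   D     2     47
3      48   F    40     10
4      39   M    24     65
5       9   C     4     15
6      48   M    41     65
group by pos, sum of points:
pos
C    19
D    65
F    48
M    87
Name: points, dtype: int64
Reading off the max of the resulting series, we get 87.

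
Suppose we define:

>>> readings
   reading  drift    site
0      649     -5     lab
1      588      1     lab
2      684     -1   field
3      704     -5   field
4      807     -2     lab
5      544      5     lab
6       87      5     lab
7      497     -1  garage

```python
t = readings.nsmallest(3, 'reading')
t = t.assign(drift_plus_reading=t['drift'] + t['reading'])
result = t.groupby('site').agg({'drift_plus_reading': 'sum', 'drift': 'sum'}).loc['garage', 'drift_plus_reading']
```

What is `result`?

take 3 rows with smallest reading:
   reading  drift    site
6       87      5     lab
7      497     -1  garage
5      544      5     lab
add column drift_plus_reading = t['drift'] + t['reading']:
   reading  drift    site  drift_plus_reading
6       87      5     lab                  92
7      497     -1  garage                 496
5      544      5     lab                 549
group by site: sum(drift_plus_reading), sum(drift):
        drift_plus_reading  drift
site                             
garage                 496     -1
lab                    641     10
Finally, value at row 'garage', column 'drift_plus_reading' = 496.

496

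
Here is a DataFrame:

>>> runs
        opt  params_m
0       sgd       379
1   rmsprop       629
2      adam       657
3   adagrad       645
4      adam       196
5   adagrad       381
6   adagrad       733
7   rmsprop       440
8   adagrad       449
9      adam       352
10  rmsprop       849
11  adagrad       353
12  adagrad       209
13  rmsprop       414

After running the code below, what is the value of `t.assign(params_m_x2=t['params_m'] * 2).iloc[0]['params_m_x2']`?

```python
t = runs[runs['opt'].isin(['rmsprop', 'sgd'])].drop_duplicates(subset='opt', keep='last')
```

filter rows where opt in ['rmsprop', 'sgd']:
        opt  params_m
0       sgd       379
1   rmsprop       629
7   rmsprop       440
10  rmsprop       849
13  rmsprop       414
drop duplicate opt (keep=last):
        opt  params_m
0       sgd       379
13  rmsprop       414
add column params_m_x2 = t['params_m'] * 2:
        opt  params_m  params_m_x2
0       sgd       379          758
13  rmsprop       414          828

758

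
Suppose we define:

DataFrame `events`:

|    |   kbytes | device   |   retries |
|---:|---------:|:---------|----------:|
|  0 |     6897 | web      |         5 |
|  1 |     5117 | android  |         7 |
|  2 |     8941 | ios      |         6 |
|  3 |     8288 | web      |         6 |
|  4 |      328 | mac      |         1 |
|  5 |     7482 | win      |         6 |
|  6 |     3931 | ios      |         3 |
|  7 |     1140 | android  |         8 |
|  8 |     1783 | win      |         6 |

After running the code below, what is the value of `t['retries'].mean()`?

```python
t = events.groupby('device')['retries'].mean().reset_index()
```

group by device, mean of retries:
device
android    7.5
ios        4.5
mac        1.0
web        5.5
win        6.0
Name: retries, dtype: float64
reset_index():
    device  retries
0  android      7.5
1      ios      4.5
2      mac      1.0
3      web      5.5
4      win      6.0
Reading off the mean of column 'retries', we get 4.9.

4.9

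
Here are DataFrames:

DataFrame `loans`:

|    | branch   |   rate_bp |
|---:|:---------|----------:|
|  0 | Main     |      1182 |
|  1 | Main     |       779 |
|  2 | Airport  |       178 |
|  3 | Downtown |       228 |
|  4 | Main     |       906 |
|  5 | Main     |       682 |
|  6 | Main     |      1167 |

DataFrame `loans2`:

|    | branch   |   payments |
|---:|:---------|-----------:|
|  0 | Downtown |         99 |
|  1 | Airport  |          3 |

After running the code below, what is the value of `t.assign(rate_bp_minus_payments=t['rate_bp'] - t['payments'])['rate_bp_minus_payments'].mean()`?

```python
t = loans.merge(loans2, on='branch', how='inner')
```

152.0

merge on 'branch' (how='inner') → 2 rows:
     branch  rate_bp  payments
0   Airport      178         3
1  Downtown      228        99
add column rate_bp_minus_payments = t['rate_bp'] - t['payments']:
     branch  rate_bp  payments  rate_bp_minus_payments
0   Airport      178         3                     175
1  Downtown      228        99                     129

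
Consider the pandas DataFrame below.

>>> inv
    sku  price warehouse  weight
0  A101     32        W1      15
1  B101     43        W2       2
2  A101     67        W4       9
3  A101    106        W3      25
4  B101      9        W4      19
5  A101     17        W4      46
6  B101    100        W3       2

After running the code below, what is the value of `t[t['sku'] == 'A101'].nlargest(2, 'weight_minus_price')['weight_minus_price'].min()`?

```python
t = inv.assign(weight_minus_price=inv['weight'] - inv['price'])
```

add column weight_minus_price = inv['weight'] - inv['price']:
    sku  price warehouse  weight  weight_minus_price
0  A101     32        W1      15                 -17
1  B101     43        W2       2                 -41
2  A101     67        W4       9                 -58
3  A101    106        W3      25                 -81
4  B101      9        W4      19                  10
5  A101     17        W4      46                  29
6  B101    100        W3       2                 -98
filter rows where sku == 'A101':
    sku  price warehouse  weight  weight_minus_price
0  A101     32        W1      15                 -17
2  A101     67        W4       9                 -58
3  A101    106        W3      25                 -81
5  A101     17        W4      46                  29
take 2 rows with largest weight_minus_price:
    sku  price warehouse  weight  weight_minus_price
5  A101     17        W4      46                  29
0  A101     32        W1      15                 -17

-17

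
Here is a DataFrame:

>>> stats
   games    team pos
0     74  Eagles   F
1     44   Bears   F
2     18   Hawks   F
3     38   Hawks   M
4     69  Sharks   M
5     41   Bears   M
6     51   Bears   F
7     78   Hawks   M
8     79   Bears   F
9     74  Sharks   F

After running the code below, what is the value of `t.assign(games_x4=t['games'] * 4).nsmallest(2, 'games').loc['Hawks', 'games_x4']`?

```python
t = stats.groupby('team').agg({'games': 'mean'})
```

178.666666667

group by team, mean of games:
            games
team             
Bears   53.750000
Eagles  74.000000
Hawks   44.666667
Sharks  71.500000
add column games_x4 = t['games'] * 4:
            games    games_x4
team                         
Bears   53.750000  215.000000
Eagles  74.000000  296.000000
Hawks   44.666667  178.666667
Sharks  71.500000  286.000000
take 2 rows with smallest games:
           games    games_x4
team                        
Hawks  44.666667  178.666667
Bears  53.750000  215.000000
Hence 178.666666667.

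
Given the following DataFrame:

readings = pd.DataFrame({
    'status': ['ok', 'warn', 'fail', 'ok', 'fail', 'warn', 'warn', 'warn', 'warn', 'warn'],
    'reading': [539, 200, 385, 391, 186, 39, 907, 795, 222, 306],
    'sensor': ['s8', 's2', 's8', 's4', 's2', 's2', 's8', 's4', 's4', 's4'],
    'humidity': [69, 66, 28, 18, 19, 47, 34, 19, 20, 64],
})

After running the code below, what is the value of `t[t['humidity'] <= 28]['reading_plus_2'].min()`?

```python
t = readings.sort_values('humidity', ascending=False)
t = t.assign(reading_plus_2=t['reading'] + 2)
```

188

sort by humidity descending:
  status  reading sensor  humidity
0     ok      539     s8        69
1   warn      200     s2        66
9   warn      306     s4        64
5   warn       39     s2        47
6   warn      907     s8        34
2   fail      385     s8        28
8   warn      222     s4        20
4   fail      186     s2        19
7   warn      795     s4        19
3     ok      391     s4        18
add column reading_plus_2 = t['reading'] + 2:
  status  reading sensor  humidity  reading_plus_2
0     ok      539     s8        69             541
1   warn      200     s2        66             202
9   warn      306     s4        64             308
5   warn       39     s2        47              41
6   warn      907     s8        34             909
2   fail      385     s8        28             387
8   warn      222     s4        20             224
4   fail      186     s2        19             188
7   warn      795     s4        19             797
3     ok      391     s4        18             393
filter rows where humidity <= 28:
  status  reading sensor  humidity  reading_plus_2
2   fail      385     s8        28             387
8   warn      222     s4        20             224
4   fail      186     s2        19             188
7   warn      795     s4        19             797
3     ok      391     s4        18             393
min of column 'reading_plus_2' → 188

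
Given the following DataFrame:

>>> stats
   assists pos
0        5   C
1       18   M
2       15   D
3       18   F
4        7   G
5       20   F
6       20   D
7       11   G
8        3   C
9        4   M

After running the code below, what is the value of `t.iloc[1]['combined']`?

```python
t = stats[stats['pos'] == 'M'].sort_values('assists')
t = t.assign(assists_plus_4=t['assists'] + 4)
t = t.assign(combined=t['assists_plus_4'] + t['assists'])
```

40

filter rows where pos == 'M':
   assists pos
1       18   M
9        4   M
sort by assists:
   assists pos
9        4   M
1       18   M
add column assists_plus_4 = t['assists'] + 4:
   assists pos  assists_plus_4
9        4   M               8
1       18   M              22
add column combined = t['assists_plus_4'] + t['assists']:
   assists pos  assists_plus_4  combined
9        4   M               8        12
1       18   M              22        40
value at position 1, column 'combined' → 40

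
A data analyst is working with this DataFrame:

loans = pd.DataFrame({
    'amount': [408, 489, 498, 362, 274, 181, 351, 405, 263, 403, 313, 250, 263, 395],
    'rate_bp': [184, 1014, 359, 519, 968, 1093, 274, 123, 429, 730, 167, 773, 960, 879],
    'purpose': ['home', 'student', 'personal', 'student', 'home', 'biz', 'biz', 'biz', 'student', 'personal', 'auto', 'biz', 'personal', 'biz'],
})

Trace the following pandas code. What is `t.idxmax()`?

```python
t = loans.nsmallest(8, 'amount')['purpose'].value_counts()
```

take 8 rows with smallest amount:
    amount  rate_bp   purpose
5      181     1093       biz
11     250      773       biz
8      263      429   student
12     263      960  personal
4      274      968      home
10     313      167      auto
6      351      274       biz
3      362      519   student
value_counts of purpose:
purpose
biz         3
student     2
personal    1
home        1
auto        1
Name: count, dtype: int64

biz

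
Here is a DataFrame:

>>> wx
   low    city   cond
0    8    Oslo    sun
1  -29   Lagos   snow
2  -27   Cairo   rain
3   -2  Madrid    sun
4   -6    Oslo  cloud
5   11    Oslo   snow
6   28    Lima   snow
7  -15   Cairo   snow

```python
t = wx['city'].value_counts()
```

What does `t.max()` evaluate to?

value_counts of city:
city
Oslo      3
Cairo     2
Lagos     1
Madrid    1
Lima      1
Name: count, dtype: int64

3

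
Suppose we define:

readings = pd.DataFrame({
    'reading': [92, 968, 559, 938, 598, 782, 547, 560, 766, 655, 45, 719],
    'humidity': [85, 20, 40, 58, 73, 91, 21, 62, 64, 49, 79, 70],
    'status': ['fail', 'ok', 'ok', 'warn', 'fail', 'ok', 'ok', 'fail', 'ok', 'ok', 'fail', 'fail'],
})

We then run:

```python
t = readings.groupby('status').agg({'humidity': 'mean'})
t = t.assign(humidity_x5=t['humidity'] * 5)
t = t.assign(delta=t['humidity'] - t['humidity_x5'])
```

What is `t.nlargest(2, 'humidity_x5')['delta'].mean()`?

group by status, mean of humidity:
        humidity
status          
fail        73.8
ok          47.5
warn        58.0
add column humidity_x5 = t['humidity'] * 5:
        humidity  humidity_x5
status                       
fail        73.8        369.0
ok          47.5        237.5
warn        58.0        290.0
add column delta = t['humidity'] - t['humidity_x5']:
        humidity  humidity_x5  delta
status                              
fail        73.8        369.0 -295.2
ok          47.5        237.5 -190.0
warn        58.0        290.0 -232.0
take 2 rows with largest humidity_x5:
        humidity  humidity_x5  delta
status                              
fail        73.8        369.0 -295.2
warn        58.0        290.0 -232.0
mean of column 'delta' → -263.6

-263.6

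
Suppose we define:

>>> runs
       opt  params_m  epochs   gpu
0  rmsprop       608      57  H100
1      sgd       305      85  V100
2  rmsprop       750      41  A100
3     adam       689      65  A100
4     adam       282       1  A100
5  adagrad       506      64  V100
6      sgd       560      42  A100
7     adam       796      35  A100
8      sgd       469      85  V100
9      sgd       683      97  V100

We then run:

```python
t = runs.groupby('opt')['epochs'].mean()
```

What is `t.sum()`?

group by opt, mean of epochs:
opt
adagrad    64.000000
adam       33.666667
rmsprop    49.000000
sgd        77.250000
Name: epochs, dtype: float64
sum of the resulting series → 223.916666667

223.916666667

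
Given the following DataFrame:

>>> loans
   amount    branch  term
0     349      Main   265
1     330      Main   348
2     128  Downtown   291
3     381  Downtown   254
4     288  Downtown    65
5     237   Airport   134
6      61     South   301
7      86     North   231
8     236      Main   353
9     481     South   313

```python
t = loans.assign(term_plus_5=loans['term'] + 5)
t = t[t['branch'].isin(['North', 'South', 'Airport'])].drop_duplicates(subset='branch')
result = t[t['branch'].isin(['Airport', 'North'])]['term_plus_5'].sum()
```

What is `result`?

375

add column term_plus_5 = loans['term'] + 5:
   amount    branch  term  term_plus_5
0     349      Main   265          270
1     330      Main   348          353
2     128  Downtown   291          296
3     381  Downtown   254          259
4     288  Downtown    65           70
5     237   Airport   134          139
6      61     South   301          306
7      86     North   231          236
8     236      Main   353          358
9     481     South   313          318
filter rows where branch in ['North', 'South', 'Airport']:
   amount   branch  term  term_plus_5
5     237  Airport   134          139
6      61    South   301          306
7      86    North   231          236
9     481    South   313          318
drop duplicate branch (keep=first):
   amount   branch  term  term_plus_5
5     237  Airport   134          139
6      61    South   301          306
7      86    North   231          236
filter rows where branch in ['Airport', 'North']:
   amount   branch  term  term_plus_5
5     237  Airport   134          139
7      86    North   231          236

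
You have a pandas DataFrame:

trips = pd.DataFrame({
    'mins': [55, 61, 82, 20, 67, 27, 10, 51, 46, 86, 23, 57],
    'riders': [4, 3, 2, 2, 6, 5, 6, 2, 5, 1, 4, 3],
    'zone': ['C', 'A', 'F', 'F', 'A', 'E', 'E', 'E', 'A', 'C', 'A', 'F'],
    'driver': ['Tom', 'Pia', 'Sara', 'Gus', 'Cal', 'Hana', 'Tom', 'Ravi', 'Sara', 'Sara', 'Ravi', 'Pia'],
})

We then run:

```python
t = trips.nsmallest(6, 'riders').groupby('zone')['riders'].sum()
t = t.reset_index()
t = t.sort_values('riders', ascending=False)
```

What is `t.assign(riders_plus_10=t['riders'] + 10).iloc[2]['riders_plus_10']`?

12

take 6 rows with smallest riders:
    mins  riders zone driver
9     86       1    C   Sara
2     82       2    F   Sara
3     20       2    F    Gus
7     51       2    E   Ravi
1     61       3    A    Pia
11    57       3    F    Pia
group by zone, sum of riders:
zone
A    3
C    1
E    2
F    7
Name: riders, dtype: int64
reset_index():
  zone  riders
0    A       3
1    C       1
2    E       2
3    F       7
sort by riders descending:
  zone  riders
3    F       7
0    A       3
2    E       2
1    C       1
add column riders_plus_10 = t['riders'] + 10:
  zone  riders  riders_plus_10
3    F       7              17
0    A       3              13
2    E       2              12
1    C       1              11
Taking the value at position 2, column 'riders_plus_10' gives 12.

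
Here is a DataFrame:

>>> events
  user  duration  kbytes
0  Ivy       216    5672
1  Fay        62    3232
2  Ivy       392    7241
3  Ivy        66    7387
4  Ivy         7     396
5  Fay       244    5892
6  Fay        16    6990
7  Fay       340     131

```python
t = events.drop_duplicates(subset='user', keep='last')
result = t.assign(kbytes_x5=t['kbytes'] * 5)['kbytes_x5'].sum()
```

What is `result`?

drop duplicate user (keep=last):
  user  duration  kbytes
4  Ivy         7     396
7  Fay       340     131
add column kbytes_x5 = t['kbytes'] * 5:
  user  duration  kbytes  kbytes_x5
4  Ivy         7     396       1980
7  Fay       340     131        655
Hence 2635.

2635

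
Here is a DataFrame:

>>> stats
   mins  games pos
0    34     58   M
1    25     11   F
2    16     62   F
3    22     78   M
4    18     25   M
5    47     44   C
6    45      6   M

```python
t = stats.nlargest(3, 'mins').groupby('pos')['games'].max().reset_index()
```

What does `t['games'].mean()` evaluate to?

take 3 rows with largest mins:
   mins  games pos
5    47     44   C
6    45      6   M
0    34     58   M
group by pos, max of games:
pos
C    44
M    58
Name: games, dtype: int64
reset_index():
  pos  games
0   C     44
1   M     58
The mean of column 'games' is 51.0.

51.0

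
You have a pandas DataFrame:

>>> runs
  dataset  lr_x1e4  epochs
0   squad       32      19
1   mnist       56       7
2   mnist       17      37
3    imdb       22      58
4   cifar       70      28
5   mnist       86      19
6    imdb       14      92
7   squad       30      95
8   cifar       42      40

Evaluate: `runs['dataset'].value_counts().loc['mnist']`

3

value_counts of dataset:
dataset
mnist    3
squad    2
imdb     2
cifar    2
Name: count, dtype: int64
Taking the value at index 'mnist' gives 3.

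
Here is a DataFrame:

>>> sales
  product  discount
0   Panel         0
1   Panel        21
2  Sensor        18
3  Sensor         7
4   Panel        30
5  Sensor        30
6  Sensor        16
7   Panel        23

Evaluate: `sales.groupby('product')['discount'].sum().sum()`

145

group by product, sum of discount:
product
Panel     74
Sensor    71
Name: discount, dtype: int64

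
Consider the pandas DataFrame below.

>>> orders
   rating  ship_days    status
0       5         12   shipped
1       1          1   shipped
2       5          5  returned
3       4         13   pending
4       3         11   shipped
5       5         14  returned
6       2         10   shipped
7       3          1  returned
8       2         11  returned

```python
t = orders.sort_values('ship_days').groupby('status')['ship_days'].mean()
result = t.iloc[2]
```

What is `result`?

8.5

sort by ship_days:
   rating  ship_days    status
1       1          1   shipped
7       3          1  returned
2       5          5  returned
6       2         10   shipped
4       3         11   shipped
8       2         11  returned
0       5         12   shipped
3       4         13   pending
5       5         14  returned
group by status, mean of ship_days:
status
pending     13.00
returned     7.75
shipped      8.50
Name: ship_days, dtype: float64
value at position 2 → 8.5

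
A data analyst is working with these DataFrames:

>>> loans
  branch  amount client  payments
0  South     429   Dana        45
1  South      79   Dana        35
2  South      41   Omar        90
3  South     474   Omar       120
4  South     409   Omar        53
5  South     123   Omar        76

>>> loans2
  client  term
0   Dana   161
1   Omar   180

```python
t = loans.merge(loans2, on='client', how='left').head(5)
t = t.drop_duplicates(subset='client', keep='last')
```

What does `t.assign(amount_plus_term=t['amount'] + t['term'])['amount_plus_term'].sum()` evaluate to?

829

merge on 'client' (how='left') → 6 rows:
  branch  amount client  payments  term
0  South     429   Dana        45   161
1  South      79   Dana        35   161
2  South      41   Omar        90   180
3  South     474   Omar       120   180
4  South     409   Omar        53   180
5  South     123   Omar        76   180
take first 5 rows:
  branch  amount client  payments  term
0  South     429   Dana        45   161
1  South      79   Dana        35   161
2  South      41   Omar        90   180
3  South     474   Omar       120   180
4  South     409   Omar        53   180
drop duplicate client (keep=last):
  branch  amount client  payments  term
1  South      79   Dana        35   161
4  South     409   Omar        53   180
add column amount_plus_term = t['amount'] + t['term']:
  branch  amount client  payments  term  amount_plus_term
1  South      79   Dana        35   161               240
4  South     409   Omar        53   180               589
Hence 829.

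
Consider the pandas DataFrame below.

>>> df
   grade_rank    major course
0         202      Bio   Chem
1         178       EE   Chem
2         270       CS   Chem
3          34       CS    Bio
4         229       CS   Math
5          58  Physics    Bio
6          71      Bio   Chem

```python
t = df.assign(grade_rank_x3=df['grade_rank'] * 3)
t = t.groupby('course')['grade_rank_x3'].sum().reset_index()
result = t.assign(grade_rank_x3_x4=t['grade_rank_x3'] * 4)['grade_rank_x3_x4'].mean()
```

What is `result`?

4168.0

add column grade_rank_x3 = df['grade_rank'] * 3:
   grade_rank    major course  grade_rank_x3
0         202      Bio   Chem            606
1         178       EE   Chem            534
2         270       CS   Chem            810
3          34       CS    Bio            102
4         229       CS   Math            687
5          58  Physics    Bio            174
6          71      Bio   Chem            213
group by course, sum of grade_rank_x3:
course
Bio      276
Chem    2163
Math     687
Name: grade_rank_x3, dtype: int64
reset_index():
  course  grade_rank_x3
0    Bio            276
1   Chem           2163
2   Math            687
add column grade_rank_x3_x4 = t['grade_rank_x3'] * 4:
  course  grade_rank_x3  grade_rank_x3_x4
0    Bio            276              1104
1   Chem           2163              8652
2   Math            687              2748
Hence 4168.0.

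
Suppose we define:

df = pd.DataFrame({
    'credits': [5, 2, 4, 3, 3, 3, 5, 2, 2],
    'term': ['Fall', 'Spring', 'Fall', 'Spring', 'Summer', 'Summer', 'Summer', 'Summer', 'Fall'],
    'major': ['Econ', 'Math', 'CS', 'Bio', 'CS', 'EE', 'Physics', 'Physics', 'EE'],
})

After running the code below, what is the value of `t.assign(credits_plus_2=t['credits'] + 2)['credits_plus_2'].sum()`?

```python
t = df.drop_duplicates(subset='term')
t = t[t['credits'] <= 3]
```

9

drop duplicate term (keep=first):
   credits    term major
0        5    Fall  Econ
1        2  Spring  Math
4        3  Summer    CS
filter rows where credits <= 3:
   credits    term major
1        2  Spring  Math
4        3  Summer    CS
add column credits_plus_2 = t['credits'] + 2:
   credits    term major  credits_plus_2
1        2  Spring  Math               4
4        3  Summer    CS               5
Reading off the sum of column 'credits_plus_2', we get 9.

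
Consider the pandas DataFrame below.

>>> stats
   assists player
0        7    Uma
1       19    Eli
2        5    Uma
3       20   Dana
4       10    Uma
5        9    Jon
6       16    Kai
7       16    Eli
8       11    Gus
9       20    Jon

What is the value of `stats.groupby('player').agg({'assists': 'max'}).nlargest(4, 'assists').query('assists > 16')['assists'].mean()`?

group by player, max of assists:
        assists
player         
Dana         20
Eli          19
Gus          11
Jon          20
Kai          16
Uma          10
take 4 rows with largest assists:
        assists
player         
Dana         20
Jon          20
Eli          19
Kai          16
filter rows where assists > 16:
        assists
player         
Dana         20
Jon          20
Eli          19
mean of column 'assists' → 19.6666666667

19.6666666667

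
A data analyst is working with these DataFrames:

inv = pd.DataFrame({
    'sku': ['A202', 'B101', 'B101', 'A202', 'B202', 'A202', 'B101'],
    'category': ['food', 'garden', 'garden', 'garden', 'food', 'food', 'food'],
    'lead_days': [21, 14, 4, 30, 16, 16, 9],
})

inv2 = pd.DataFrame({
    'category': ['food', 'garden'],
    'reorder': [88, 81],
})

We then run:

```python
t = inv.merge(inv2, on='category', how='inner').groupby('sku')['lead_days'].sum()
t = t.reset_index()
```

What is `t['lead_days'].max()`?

merge on 'category' (how='inner') → 7 rows:
    sku category  lead_days  reorder
0  A202     food         21       88
1  B101   garden         14       81
2  B101   garden          4       81
3  A202   garden         30       81
4  B202     food         16       88
5  A202     food         16       88
6  B101     food          9       88
group by sku, sum of lead_days:
sku
A202    67
B101    27
B202    16
Name: lead_days, dtype: int64
reset_index():
    sku  lead_days
0  A202         67
1  B101         27
2  B202         16

67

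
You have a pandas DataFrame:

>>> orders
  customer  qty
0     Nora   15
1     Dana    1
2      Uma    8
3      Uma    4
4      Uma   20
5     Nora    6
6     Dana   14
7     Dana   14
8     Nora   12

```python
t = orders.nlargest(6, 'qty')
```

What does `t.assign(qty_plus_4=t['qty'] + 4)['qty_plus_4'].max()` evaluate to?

take 6 rows with largest qty:
  customer  qty
4      Uma   20
0     Nora   15
6     Dana   14
7     Dana   14
8     Nora   12
2      Uma    8
add column qty_plus_4 = t['qty'] + 4:
  customer  qty  qty_plus_4
4      Uma   20          24
0     Nora   15          19
6     Dana   14          18
7     Dana   14          18
8     Nora   12          16
2      Uma    8          12
Reading off the max of column 'qty_plus_4', we get 24.

24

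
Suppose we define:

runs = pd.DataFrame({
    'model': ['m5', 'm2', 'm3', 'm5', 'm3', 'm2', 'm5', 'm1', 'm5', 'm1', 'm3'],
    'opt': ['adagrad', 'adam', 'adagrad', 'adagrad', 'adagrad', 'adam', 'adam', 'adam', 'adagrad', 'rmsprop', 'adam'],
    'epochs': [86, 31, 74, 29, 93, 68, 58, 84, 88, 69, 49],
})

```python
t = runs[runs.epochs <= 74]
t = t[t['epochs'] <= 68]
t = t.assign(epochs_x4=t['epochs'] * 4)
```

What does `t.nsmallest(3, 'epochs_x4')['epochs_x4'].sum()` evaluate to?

filter rows where epochs <= 74:
   model      opt  epochs
1     m2     adam      31
2     m3  adagrad      74
3     m5  adagrad      29
5     m2     adam      68
6     m5     adam      58
9     m1  rmsprop      69
10    m3     adam      49
filter rows where epochs <= 68:
   model      opt  epochs
1     m2     adam      31
3     m5  adagrad      29
5     m2     adam      68
6     m5     adam      58
10    m3     adam      49
add column epochs_x4 = t['epochs'] * 4:
   model      opt  epochs  epochs_x4
1     m2     adam      31        124
3     m5  adagrad      29        116
5     m2     adam      68        272
6     m5     adam      58        232
10    m3     adam      49        196
take 3 rows with smallest epochs_x4:
   model      opt  epochs  epochs_x4
3     m5  adagrad      29        116
1     m2     adam      31        124
10    m3     adam      49        196
Then the sum of column 'epochs_x4': 436

436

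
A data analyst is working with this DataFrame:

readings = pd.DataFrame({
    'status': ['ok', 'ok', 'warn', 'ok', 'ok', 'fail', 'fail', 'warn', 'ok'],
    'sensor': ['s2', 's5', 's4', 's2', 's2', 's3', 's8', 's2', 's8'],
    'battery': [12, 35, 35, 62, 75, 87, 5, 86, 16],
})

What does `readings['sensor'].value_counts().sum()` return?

9

value_counts of sensor:
sensor
s2    4
s8    2
s5    1
s4    1
s3    1
Name: count, dtype: int64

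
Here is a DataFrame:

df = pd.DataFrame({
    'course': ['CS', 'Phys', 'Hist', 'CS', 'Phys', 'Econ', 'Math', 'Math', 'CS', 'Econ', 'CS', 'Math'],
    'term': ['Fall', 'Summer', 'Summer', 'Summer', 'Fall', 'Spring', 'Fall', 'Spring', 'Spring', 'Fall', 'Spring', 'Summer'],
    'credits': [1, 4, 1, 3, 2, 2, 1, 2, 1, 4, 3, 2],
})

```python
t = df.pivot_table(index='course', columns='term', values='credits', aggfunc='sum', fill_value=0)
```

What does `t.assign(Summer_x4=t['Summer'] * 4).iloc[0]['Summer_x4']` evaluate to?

pivot: rows=course, cols=term, sum(credits):
term    Fall  Spring  Summer
course                      
CS         1       4       3
Econ       4       2       0
Hist       0       0       1
Math       1       2       2
Phys       2       0       4
add column Summer_x4 = t['Summer'] * 4:
term    Fall  Spring  Summer  Summer_x4
course                                 
CS         1       4       3         12
Econ       4       2       0          0
Hist       0       0       1          4
Math       1       2       2          8
Phys       2       0       4         16
So iloc[0]['Summer_x4'] = 12.

12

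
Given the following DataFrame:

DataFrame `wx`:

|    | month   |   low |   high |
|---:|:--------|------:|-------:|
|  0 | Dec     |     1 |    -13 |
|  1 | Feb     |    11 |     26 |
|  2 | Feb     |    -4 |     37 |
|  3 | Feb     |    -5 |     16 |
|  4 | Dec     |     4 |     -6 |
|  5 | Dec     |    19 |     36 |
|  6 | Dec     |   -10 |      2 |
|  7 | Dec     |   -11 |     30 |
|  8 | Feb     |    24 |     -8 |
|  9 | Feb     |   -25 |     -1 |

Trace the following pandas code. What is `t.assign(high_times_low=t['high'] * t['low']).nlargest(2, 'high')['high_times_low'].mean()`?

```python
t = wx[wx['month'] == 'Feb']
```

filter rows where month == 'Feb':
  month  low  high
1   Feb   11    26
2   Feb   -4    37
3   Feb   -5    16
8   Feb   24    -8
9   Feb  -25    -1
add column high_times_low = t['high'] * t['low']:
  month  low  high  high_times_low
1   Feb   11    26             286
2   Feb   -4    37            -148
3   Feb   -5    16             -80
8   Feb   24    -8            -192
9   Feb  -25    -1              25
take 2 rows with largest high:
  month  low  high  high_times_low
2   Feb   -4    37            -148
1   Feb   11    26             286
So mean() = 69.0.

69.0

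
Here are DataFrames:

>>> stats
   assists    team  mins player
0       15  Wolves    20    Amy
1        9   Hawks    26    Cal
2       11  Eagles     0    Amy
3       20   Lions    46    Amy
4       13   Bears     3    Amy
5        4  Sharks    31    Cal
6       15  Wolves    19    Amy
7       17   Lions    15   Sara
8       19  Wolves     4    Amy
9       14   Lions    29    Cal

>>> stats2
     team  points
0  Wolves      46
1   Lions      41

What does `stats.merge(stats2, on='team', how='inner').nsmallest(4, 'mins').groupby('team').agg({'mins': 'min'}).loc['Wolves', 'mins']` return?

4

merge on 'team' (how='inner') → 6 rows:
   assists    team  mins player  points
0       15  Wolves    20    Amy      46
1       20   Lions    46    Amy      41
2       15  Wolves    19    Amy      46
3       17   Lions    15   Sara      41
4       19  Wolves     4    Amy      46
5       14   Lions    29    Cal      41
take 4 rows with smallest mins:
   assists    team  mins player  points
4       19  Wolves     4    Amy      46
3       17   Lions    15   Sara      41
2       15  Wolves    19    Amy      46
0       15  Wolves    20    Amy      46
group by team, min of mins:
        mins
team        
Lions     15
Wolves     4
So loc['Wolves', 'mins'] = 4.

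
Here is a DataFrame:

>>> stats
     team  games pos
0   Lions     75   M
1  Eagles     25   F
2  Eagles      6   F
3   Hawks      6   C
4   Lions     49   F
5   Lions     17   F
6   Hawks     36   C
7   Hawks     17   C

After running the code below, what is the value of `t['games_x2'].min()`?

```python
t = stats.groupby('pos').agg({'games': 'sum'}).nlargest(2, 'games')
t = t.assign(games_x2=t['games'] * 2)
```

150

group by pos, sum of games:
     games
pos       
C       59
F       97
M       75
take 2 rows with largest games:
     games
pos       
F       97
M       75
add column games_x2 = t['games'] * 2:
     games  games_x2
pos                 
F       97       194
M       75       150
Taking the min of column 'games_x2' gives 150.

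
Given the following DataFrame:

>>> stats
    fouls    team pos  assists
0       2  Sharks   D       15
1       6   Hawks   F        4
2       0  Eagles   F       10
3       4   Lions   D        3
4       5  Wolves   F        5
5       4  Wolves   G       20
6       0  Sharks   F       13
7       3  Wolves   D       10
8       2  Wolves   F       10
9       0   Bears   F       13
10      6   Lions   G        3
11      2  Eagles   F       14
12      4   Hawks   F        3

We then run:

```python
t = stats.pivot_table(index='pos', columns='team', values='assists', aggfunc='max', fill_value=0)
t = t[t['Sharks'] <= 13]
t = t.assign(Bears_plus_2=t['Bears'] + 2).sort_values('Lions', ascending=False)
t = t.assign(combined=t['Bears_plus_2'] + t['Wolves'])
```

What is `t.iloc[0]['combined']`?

pivot: rows=pos, cols=team, max(assists):
team  Bears  Eagles  Hawks  Lions  Sharks  Wolves
pos                                              
D         0       0      0      3      15      10
F        13      14      4      0      13      10
G         0       0      0      3       0      20
filter rows where Sharks <= 13:
team  Bears  Eagles  Hawks  Lions  Sharks  Wolves
pos                                              
F        13      14      4      0      13      10
G         0       0      0      3       0      20
add column Bears_plus_2 = t['Bears'] + 2:
team  Bears  Eagles  Hawks  Lions  Sharks  Wolves  Bears_plus_2
pos                                                            
F        13      14      4      0      13      10            15
G         0       0      0      3       0      20             2
sort by Lions descending:
team  Bears  Eagles  Hawks  Lions  Sharks  Wolves  Bears_plus_2
pos                                                            
G         0       0      0      3       0      20             2
F        13      14      4      0      13      10            15
add column combined = t['Bears_plus_2'] + t['Wolves']:
team  Bears  Eagles  Hawks  Lions  Sharks  Wolves  Bears_plus_2  combined
pos                                                                      
G         0       0      0      3       0      20             2        22
F        13      14      4      0      13      10            15        25
The value at position 0, column 'combined' is 22.

22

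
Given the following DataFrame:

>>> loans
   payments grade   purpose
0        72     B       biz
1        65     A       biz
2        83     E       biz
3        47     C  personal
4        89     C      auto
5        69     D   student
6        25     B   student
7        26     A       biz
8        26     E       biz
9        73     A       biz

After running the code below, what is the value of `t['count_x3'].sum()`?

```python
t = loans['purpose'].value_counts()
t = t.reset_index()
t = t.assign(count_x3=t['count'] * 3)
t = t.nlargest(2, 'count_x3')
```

24

value_counts of purpose:
purpose
biz         6
student     2
personal    1
auto        1
Name: count, dtype: int64
reset_index():
    purpose  count
0       biz      6
1   student      2
2  personal      1
3      auto      1
add column count_x3 = t['count'] * 3:
    purpose  count  count_x3
0       biz      6        18
1   student      2         6
2  personal      1         3
3      auto      1         3
take 2 rows with largest count_x3:
   purpose  count  count_x3
0      biz      6        18
1  student      2         6
sum of column 'count_x3' → 24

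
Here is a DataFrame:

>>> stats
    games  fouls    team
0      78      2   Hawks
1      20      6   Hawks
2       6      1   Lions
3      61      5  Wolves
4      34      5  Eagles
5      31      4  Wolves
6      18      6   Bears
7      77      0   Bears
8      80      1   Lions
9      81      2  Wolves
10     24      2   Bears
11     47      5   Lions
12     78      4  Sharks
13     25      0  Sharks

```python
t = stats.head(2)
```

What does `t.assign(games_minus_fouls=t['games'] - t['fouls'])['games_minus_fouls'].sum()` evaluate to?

take first 2 rows:
   games  fouls   team
0     78      2  Hawks
1     20      6  Hawks
add column games_minus_fouls = t['games'] - t['fouls']:
   games  fouls   team  games_minus_fouls
0     78      2  Hawks                 76
1     20      6  Hawks                 14
Reading off the sum of column 'games_minus_fouls', we get 90.

90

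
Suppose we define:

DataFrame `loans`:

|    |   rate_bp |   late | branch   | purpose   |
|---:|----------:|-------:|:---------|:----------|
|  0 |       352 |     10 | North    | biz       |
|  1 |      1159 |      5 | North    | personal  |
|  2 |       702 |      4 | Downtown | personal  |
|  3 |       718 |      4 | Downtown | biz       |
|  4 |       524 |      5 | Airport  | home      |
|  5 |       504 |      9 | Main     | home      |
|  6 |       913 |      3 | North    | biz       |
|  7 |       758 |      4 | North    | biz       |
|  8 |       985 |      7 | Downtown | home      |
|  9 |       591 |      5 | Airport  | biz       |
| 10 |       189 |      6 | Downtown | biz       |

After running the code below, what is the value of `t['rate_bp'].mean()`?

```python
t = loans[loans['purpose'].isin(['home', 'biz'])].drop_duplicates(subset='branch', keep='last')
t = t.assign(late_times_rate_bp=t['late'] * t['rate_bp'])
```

510.5

filter rows where purpose in ['home', 'biz']:
    rate_bp  late    branch purpose
0       352    10     North     biz
3       718     4  Downtown     biz
4       524     5   Airport    home
5       504     9      Main    home
6       913     3     North     biz
7       758     4     North     biz
8       985     7  Downtown    home
9       591     5   Airport     biz
10      189     6  Downtown     biz
drop duplicate branch (keep=last):
    rate_bp  late    branch purpose
5       504     9      Main    home
7       758     4     North     biz
9       591     5   Airport     biz
10      189     6  Downtown     biz
add column late_times_rate_bp = t['late'] * t['rate_bp']:
    rate_bp  late    branch purpose  late_times_rate_bp
5       504     9      Main    home                4536
7       758     4     North     biz                3032
9       591     5   Airport     biz                2955
10      189     6  Downtown     biz                1134
Taking the mean of column 'rate_bp' gives 510.5.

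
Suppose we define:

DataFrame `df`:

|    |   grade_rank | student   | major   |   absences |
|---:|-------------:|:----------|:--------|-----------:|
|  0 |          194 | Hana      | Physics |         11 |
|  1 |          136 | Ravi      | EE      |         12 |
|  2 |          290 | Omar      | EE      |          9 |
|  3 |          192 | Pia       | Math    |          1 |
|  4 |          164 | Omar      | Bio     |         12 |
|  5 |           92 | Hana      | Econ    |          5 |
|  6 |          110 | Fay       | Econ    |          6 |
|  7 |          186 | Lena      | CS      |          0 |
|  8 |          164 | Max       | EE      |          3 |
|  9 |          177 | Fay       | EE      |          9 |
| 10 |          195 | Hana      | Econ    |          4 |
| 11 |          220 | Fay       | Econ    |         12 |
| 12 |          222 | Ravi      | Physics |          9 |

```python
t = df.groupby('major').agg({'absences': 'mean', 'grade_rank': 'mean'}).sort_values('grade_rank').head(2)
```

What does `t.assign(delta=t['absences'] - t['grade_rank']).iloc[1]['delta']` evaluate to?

-152.0

group by major: mean(absences), mean(grade_rank):
         absences  grade_rank
major                        
Bio         12.00      164.00
CS           0.00      186.00
EE           8.25      191.75
Econ         6.75      154.25
Math         1.00      192.00
Physics     10.00      208.00
sort by grade_rank:
         absences  grade_rank
major                        
Econ         6.75      154.25
Bio         12.00      164.00
CS           0.00      186.00
EE           8.25      191.75
Math         1.00      192.00
Physics     10.00      208.00
take first 2 rows:
       absences  grade_rank
major                      
Econ       6.75      154.25
Bio       12.00      164.00
add column delta = t['absences'] - t['grade_rank']:
       absences  grade_rank  delta
major                             
Econ       6.75      154.25 -147.5
Bio       12.00      164.00 -152.0
So iloc[1]['delta'] = -152.0.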